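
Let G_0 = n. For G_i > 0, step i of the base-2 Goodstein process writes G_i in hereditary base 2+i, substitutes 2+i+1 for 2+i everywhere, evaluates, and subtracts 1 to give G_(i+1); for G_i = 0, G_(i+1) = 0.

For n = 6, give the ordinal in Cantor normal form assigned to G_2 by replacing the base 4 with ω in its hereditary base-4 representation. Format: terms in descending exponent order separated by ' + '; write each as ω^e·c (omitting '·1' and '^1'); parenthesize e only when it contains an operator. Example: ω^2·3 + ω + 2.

G_0=6  [base 2] 2^2 + 2  →[2↦3]→  3^3 + 3 = 30  −1 ⇒ G_1=29
G_1=29  [base 3] 3^3 + 2  →[3↦4]→  4^4 + 2 = 258  −1 ⇒ G_2=257
G_2=257  [base 4] 4^4 + 1  →[4↦5]→  5^5 + 1 = 3126  −1 ⇒ G_3=3125

ω^ω + 1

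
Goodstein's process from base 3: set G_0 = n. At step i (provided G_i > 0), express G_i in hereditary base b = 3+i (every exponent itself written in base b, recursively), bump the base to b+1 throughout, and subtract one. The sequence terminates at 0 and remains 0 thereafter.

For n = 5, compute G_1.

[0] 5 ≡ 3 + 2 (base 3). Lift 4: 6. −1: 5.
[1] 5 ≡ 4 + 1 (base 4). Lift 5: 6. −1: 5.

5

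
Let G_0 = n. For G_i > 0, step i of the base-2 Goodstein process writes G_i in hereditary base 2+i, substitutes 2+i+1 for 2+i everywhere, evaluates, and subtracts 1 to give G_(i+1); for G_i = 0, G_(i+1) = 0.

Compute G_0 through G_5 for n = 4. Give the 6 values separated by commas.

4, 26, 41, 60, 83, 109

base 2: 4 = 2^2; at 3: 3^3 = 27; next = 26
base 3: 26 = 2·3^2 + 2·3 + 2; at 4: 2·4^2 + 2·4 + 2 = 42; next = 41
base 4: 41 = 2·4^2 + 2·4 + 1; at 5: 2·5^2 + 2·5 + 1 = 61; next = 60
base 5: 60 = 2·5^2 + 2·5; at 6: 2·6^2 + 2·6 = 84; next = 83
base 6: 83 = 2·6^2 + 6 + 5; at 7: 2·7^2 + 7 + 5 = 110; next = 109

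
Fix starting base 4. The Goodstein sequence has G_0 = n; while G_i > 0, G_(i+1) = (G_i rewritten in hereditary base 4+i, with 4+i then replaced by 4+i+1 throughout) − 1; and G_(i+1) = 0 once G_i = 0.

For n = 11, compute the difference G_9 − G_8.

0

(0) 11|_4 = 2·4 + 3 ↦ 2·5 + 3|_5 = 13 ⇒ 12
(1) 12|_5 = 2·5 + 2 ↦ 2·6 + 2|_6 = 14 ⇒ 13
(2) 13|_6 = 2·6 + 1 ↦ 2·7 + 1|_7 = 15 ⇒ 14
(3) 14|_7 = 2·7 ↦ 2·8|_8 = 16 ⇒ 15
(4) 15|_8 = 8 + 7 ↦ 9 + 7|_9 = 16 ⇒ 15
(5) 15|_9 = 9 + 6 ↦ 10 + 6|_10 = 16 ⇒ 15
(6) 15|_10 = 10 + 5 ↦ 11 + 5|_11 = 16 ⇒ 15
(7) 15|_11 = 11 + 4 ↦ 12 + 4|_12 = 16 ⇒ 15
(8) 15|_12 = 12 + 3 ↦ 13 + 3|_13 = 16 ⇒ 15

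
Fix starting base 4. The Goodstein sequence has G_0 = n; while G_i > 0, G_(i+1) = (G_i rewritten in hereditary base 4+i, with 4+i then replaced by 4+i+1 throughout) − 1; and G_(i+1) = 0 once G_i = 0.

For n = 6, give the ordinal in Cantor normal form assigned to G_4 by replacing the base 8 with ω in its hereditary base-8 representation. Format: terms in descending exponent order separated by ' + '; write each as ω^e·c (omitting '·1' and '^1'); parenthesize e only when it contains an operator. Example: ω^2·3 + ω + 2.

[0] 6 ≡ 4 + 2 (base 4). Lift 5: 7. −1: 6.
[1] 6 ≡ 5 + 1 (base 5). Lift 6: 7. −1: 6.
[2] 6 ≡ 6 (base 6). Lift 7: 7. −1: 6.
[3] 6 ≡ 6 (base 7). Lift 8: 6. −1: 5.
[4] 5 ≡ 5 (base 8). Lift 9: 5. −1: 4.

5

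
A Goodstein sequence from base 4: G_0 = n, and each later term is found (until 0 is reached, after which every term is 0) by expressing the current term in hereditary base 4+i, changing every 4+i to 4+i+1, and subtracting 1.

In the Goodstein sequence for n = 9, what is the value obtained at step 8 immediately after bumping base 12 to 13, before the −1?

G_0=9  [base 4] 2·4 + 1  →[4↦5]→  2·5 + 1 = 11  −1 ⇒ G_1=10
G_1=10  [base 5] 2·5  →[5↦6]→  2·6 = 12  −1 ⇒ G_2=11
G_2=11  [base 6] 6 + 5  →[6↦7]→  7 + 5 = 12  −1 ⇒ G_3=11
G_3=11  [base 7] 7 + 4  →[7↦8]→  8 + 4 = 12  −1 ⇒ G_4=11
G_4=11  [base 8] 8 + 3  →[8↦9]→  9 + 3 = 12  −1 ⇒ G_5=11
G_5=11  [base 9] 9 + 2  →[9↦10]→  10 + 2 = 12  −1 ⇒ G_6=11
G_6=11  [base 10] 10 + 1  →[10↦11]→  11 + 1 = 12  −1 ⇒ G_7=11
G_7=11  [base 11] 11  →[11↦12]→  12 = 12  −1 ⇒ G_8=11
G_8=11  [base 12] 11  →[12↦13]→  11 = 11  −1 ⇒ G_9=10

11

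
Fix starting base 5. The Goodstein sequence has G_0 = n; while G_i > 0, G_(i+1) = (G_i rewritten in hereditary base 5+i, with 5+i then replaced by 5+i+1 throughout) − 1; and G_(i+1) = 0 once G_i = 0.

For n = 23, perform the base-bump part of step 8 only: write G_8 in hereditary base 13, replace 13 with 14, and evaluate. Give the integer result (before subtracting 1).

[0] 23 ≡ 4·5 + 3 (base 5). Lift 6: 27. −1: 26.
[1] 26 ≡ 4·6 + 2 (base 6). Lift 7: 30. −1: 29.
[2] 29 ≡ 4·7 + 1 (base 7). Lift 8: 33. −1: 32.
[3] 32 ≡ 4·8 (base 8). Lift 9: 36. −1: 35.
[4] 35 ≡ 3·9 + 8 (base 9). Lift 10: 38. −1: 37.
[5] 37 ≡ 3·10 + 7 (base 10). Lift 11: 40. −1: 39.
[6] 39 ≡ 3·11 + 6 (base 11). Lift 12: 42. −1: 41.
[7] 41 ≡ 3·12 + 5 (base 12). Lift 13: 44. −1: 43.

46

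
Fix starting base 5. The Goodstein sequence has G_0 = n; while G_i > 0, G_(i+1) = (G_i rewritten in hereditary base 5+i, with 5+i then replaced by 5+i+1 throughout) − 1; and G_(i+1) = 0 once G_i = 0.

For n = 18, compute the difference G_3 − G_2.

(0) 18|_5 = 3·5 + 3 ↦ 3·6 + 3|_6 = 21 ⇒ 20
(1) 20|_6 = 3·6 + 2 ↦ 3·7 + 2|_7 = 23 ⇒ 22
(2) 22|_7 = 3·7 + 1 ↦ 3·8 + 1|_8 = 25 ⇒ 24

2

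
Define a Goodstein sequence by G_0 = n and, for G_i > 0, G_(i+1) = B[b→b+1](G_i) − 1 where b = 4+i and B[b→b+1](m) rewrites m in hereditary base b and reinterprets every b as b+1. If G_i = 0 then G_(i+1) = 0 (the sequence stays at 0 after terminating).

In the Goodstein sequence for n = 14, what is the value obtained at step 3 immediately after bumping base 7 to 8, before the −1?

22

[0] 14 ≡ 3·4 + 2 (base 4). Lift 5: 17. −1: 16.
[1] 16 ≡ 3·5 + 1 (base 5). Lift 6: 19. −1: 18.
[2] 18 ≡ 3·6 (base 6). Lift 7: 21. −1: 20.
[3] 20 ≡ 2·7 + 6 (base 7). Lift 8: 22. −1: 21.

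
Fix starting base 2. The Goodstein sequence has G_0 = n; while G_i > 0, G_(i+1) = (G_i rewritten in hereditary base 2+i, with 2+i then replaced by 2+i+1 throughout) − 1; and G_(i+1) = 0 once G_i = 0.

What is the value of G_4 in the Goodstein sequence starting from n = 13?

280711

base 2: 13 = 2^(2 + 1) + 2^2 + 1; at 3: 3^(3 + 1) + 3^3 + 1 = 109; next = 108
base 3: 108 = 3^(3 + 1) + 3^3; at 4: 4^(4 + 1) + 4^4 = 1280; next = 1279
base 4: 1279 = 4^(4 + 1) + 3·4^3 + 3·4^2 + 3·4 + 3; at 5: 5^(5 + 1) + 3·5^3 + 3·5^2 + 3·5 + 3 = 16093; next = 16092
base 5: 16092 = 5^(5 + 1) + 3·5^3 + 3·5^2 + 3·5 + 2; at 6: 6^(6 + 1) + 3·6^3 + 3·6^2 + 3·6 + 2 = 280712; next = 280711
base 6: 280711 = 6^(6 + 1) + 3·6^3 + 3·6^2 + 3·6 + 1; at 7: 7^(7 + 1) + 3·7^3 + 3·7^2 + 3·7 + 1 = 5765999; next = 5765998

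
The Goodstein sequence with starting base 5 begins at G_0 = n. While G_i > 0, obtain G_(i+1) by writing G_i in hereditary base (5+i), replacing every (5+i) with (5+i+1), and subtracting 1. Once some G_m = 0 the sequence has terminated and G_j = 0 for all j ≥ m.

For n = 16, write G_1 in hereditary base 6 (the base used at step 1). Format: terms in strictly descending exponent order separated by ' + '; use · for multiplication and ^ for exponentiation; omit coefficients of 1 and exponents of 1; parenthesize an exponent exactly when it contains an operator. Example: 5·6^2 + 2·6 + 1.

[0] 16 ≡ 3·5 + 1 (base 5). Lift 6: 19. −1: 18.
[1] 18 ≡ 3·6 (base 6). Lift 7: 21. −1: 20.

3·6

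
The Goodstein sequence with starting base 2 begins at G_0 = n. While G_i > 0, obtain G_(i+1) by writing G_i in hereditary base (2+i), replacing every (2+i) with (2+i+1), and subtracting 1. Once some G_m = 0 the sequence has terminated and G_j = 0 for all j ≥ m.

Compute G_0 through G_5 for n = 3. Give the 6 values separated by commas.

3, 3, 3, 2, 1, 0

3 —HB2→ 2 + 1 —bump→ 3 + 1 = 4 —(−1)→ 3
3 —HB3→ 3 —bump→ 4 = 4 —(−1)→ 3
3 —HB4→ 3 —bump→ 3 = 3 —(−1)→ 2
2 —HB5→ 2 —bump→ 2 = 2 —(−1)→ 1
1 —HB6→ 1 —bump→ 1 = 1 —(−1)→ 0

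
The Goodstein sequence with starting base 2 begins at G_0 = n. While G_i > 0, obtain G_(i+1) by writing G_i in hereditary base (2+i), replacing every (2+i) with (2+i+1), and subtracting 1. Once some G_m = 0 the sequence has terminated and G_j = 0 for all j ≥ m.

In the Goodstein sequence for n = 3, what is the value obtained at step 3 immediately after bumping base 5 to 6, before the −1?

step 0: 3 = 2 + 1; sub 3 for 2: 3 + 1; = 4; G_1 = 4−1 = 3
step 1: 3 = 3; sub 4 for 3: 4; = 4; G_2 = 4−1 = 3
step 2: 3 = 3; sub 5 for 4: 3; = 3; G_3 = 3−1 = 2
step 3: 2 = 2; sub 6 for 5: 2; = 2; G_4 = 2−1 = 1

2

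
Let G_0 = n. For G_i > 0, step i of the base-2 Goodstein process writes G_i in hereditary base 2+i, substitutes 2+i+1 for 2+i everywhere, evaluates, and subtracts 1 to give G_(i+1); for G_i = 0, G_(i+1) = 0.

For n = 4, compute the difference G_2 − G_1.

G_0=4  [base 2] 2^2  →[2↦3]→  3^3 = 27  −1 ⇒ G_1=26
G_1=26  [base 3] 2·3^2 + 2·3 + 2  →[3↦4]→  2·4^2 + 2·4 + 2 = 42  −1 ⇒ G_2=41

15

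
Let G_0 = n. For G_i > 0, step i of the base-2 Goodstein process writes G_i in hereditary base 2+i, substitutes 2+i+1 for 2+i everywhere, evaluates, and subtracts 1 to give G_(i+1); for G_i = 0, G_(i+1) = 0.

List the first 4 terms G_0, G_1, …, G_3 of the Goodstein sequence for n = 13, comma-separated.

13, 108, 1279, 16092

[0] 13 ≡ 2^(2 + 1) + 2^2 + 1 (base 2). Lift 3: 109. −1: 108.
[1] 108 ≡ 3^(3 + 1) + 3^3 (base 3). Lift 4: 1280. −1: 1279.
[2] 1279 ≡ 4^(4 + 1) + 3·4^3 + 3·4^2 + 3·4 + 3 (base 4). Lift 5: 16093. −1: 16092.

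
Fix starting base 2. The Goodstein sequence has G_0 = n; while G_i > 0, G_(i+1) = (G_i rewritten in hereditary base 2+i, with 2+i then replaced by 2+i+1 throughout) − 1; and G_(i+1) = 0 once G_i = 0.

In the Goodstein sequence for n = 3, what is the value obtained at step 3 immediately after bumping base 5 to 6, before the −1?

2

[0] 3 ≡ 2 + 1 (base 2). Lift 3: 4. −1: 3.
[1] 3 ≡ 3 (base 3). Lift 4: 4. −1: 3.
[2] 3 ≡ 3 (base 4). Lift 5: 3. −1: 2.
[3] 2 ≡ 2 (base 5). Lift 6: 2. −1: 1.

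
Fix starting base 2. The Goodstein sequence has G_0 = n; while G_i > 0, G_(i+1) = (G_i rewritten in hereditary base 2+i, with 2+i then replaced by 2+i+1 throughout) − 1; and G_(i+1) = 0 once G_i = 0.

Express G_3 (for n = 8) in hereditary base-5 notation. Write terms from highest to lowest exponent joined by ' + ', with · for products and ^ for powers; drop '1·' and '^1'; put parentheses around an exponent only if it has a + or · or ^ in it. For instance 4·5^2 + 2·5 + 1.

2·5^5 + 2·5^2 + 2·5

G_0 = 8. HB_2(8) = 2^(2 + 1). Bump = 81. G_1 = 80.
G_1 = 80. HB_3(80) = 2·3^3 + 2·3^2 + 2·3 + 2. Bump = 554. G_2 = 553.
G_2 = 553. HB_4(553) = 2·4^4 + 2·4^2 + 2·4 + 1. Bump = 6311. G_3 = 6310.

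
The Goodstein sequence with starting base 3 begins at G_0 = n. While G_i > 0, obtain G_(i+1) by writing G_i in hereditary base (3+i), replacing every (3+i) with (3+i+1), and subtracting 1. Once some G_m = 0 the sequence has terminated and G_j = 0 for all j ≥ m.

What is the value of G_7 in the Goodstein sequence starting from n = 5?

(0) 5|_3 = 3 + 2 ↦ 4 + 2|_4 = 6 ⇒ 5
(1) 5|_4 = 4 + 1 ↦ 5 + 1|_5 = 6 ⇒ 5
(2) 5|_5 = 5 ↦ 6|_6 = 6 ⇒ 5
(3) 5|_6 = 5 ↦ 5|_7 = 5 ⇒ 4
(4) 4|_7 = 4 ↦ 4|_8 = 4 ⇒ 3
(5) 3|_8 = 3 ↦ 3|_9 = 3 ⇒ 2
(6) 2|_9 = 2 ↦ 2|_10 = 2 ⇒ 1
(7) 1|_10 = 1 ↦ 1|_11 = 1 ⇒ 0

1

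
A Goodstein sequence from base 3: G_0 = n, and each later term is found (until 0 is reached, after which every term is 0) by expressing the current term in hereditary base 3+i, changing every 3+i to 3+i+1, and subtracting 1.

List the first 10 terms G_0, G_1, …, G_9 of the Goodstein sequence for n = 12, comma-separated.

12, 19, 27, 37, 49, 63, 69, 75, 81, 87

i=0: 12 = 3^2 + 3 (b=3); 3→4: 4^2 + 4 = 20; 20−1 = 19
i=1: 19 = 4^2 + 3 (b=4); 4→5: 5^2 + 3 = 28; 28−1 = 27
i=2: 27 = 5^2 + 2 (b=5); 5→6: 6^2 + 2 = 38; 38−1 = 37
i=3: 37 = 6^2 + 1 (b=6); 6→7: 7^2 + 1 = 50; 50−1 = 49
i=4: 49 = 7^2 (b=7); 7→8: 8^2 = 64; 64−1 = 63
i=5: 63 = 7·8 + 7 (b=8); 8→9: 7·9 + 7 = 70; 70−1 = 69
i=6: 69 = 7·9 + 6 (b=9); 9→10: 7·10 + 6 = 76; 76−1 = 75
i=7: 75 = 7·10 + 5 (b=10); 10→11: 7·11 + 5 = 82; 82−1 = 81
i=8: 81 = 7·11 + 4 (b=11); 11→12: 7·12 + 4 = 88; 88−1 = 87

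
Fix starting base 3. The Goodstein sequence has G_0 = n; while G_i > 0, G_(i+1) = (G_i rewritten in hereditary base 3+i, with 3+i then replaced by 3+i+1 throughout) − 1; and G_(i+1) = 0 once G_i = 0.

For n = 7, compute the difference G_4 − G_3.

(0) 7|_3 = 2·3 + 1 ↦ 2·4 + 1|_4 = 9 ⇒ 8
(1) 8|_4 = 2·4 ↦ 2·5|_5 = 10 ⇒ 9
(2) 9|_5 = 5 + 4 ↦ 6 + 4|_6 = 10 ⇒ 9
(3) 9|_6 = 6 + 3 ↦ 7 + 3|_7 = 10 ⇒ 9

0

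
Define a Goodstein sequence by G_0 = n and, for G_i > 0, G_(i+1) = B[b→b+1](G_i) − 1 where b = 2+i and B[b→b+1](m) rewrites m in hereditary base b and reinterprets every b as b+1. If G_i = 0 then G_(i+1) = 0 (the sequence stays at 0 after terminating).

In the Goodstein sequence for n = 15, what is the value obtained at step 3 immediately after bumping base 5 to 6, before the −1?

326594

G_0 = 15. HB_2(15) = 2^(2 + 1) + 2^2 + 2 + 1. Bump = 112. G_1 = 111.
G_1 = 111. HB_3(111) = 3^(3 + 1) + 3^3 + 3. Bump = 1284. G_2 = 1283.
G_2 = 1283. HB_4(1283) = 4^(4 + 1) + 4^4 + 3. Bump = 18753. G_3 = 18752.
G_3 = 18752. HB_5(18752) = 5^(5 + 1) + 5^5 + 2. Bump = 326594. G_4 = 326593.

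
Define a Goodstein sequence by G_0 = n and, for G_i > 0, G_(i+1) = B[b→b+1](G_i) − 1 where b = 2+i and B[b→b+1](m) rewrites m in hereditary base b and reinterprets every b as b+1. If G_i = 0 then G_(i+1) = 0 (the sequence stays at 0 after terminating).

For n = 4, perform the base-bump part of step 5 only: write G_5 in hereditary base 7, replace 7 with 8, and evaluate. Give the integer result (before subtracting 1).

base 2: 4 = 2^2; at 3: 3^3 = 27; next = 26
base 3: 26 = 2·3^2 + 2·3 + 2; at 4: 2·4^2 + 2·4 + 2 = 42; next = 41
base 4: 41 = 2·4^2 + 2·4 + 1; at 5: 2·5^2 + 2·5 + 1 = 61; next = 60
base 5: 60 = 2·5^2 + 2·5; at 6: 2·6^2 + 2·6 = 84; next = 83
base 6: 83 = 2·6^2 + 6 + 5; at 7: 2·7^2 + 7 + 5 = 110; next = 109
base 7: 109 = 2·7^2 + 7 + 4; at 8: 2·8^2 + 8 + 4 = 140; next = 139

140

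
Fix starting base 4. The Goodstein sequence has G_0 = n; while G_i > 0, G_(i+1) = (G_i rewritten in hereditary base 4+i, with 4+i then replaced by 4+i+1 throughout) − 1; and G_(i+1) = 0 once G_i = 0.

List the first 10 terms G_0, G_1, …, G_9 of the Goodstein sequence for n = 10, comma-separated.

[0] 10 ≡ 2·4 + 2 (base 4). Lift 5: 12. −1: 11.
[1] 11 ≡ 2·5 + 1 (base 5). Lift 6: 13. −1: 12.
[2] 12 ≡ 2·6 (base 6). Lift 7: 14. −1: 13.
[3] 13 ≡ 7 + 6 (base 7). Lift 8: 14. −1: 13.
[4] 13 ≡ 8 + 5 (base 8). Lift 9: 14. −1: 13.
[5] 13 ≡ 9 + 4 (base 9). Lift 10: 14. −1: 13.
[6] 13 ≡ 10 + 3 (base 10). Lift 11: 14. −1: 13.
[7] 13 ≡ 11 + 2 (base 11). Lift 12: 14. −1: 13.
[8] 13 ≡ 12 + 1 (base 12). Lift 13: 14. −1: 13.

10, 11, 12, 13, 13, 13, 13, 13, 13, 13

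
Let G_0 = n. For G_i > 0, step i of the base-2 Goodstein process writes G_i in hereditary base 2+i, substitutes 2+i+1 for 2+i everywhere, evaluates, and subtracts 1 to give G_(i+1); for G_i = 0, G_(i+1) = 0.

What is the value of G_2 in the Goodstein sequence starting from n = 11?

1027

(0) 11|_2 = 2^(2 + 1) + 2 + 1 ↦ 3^(3 + 1) + 3 + 1|_3 = 85 ⇒ 84
(1) 84|_3 = 3^(3 + 1) + 3 ↦ 4^(4 + 1) + 4|_4 = 1028 ⇒ 1027
(2) 1027|_4 = 4^(4 + 1) + 3 ↦ 5^(5 + 1) + 3|_5 = 15628 ⇒ 15627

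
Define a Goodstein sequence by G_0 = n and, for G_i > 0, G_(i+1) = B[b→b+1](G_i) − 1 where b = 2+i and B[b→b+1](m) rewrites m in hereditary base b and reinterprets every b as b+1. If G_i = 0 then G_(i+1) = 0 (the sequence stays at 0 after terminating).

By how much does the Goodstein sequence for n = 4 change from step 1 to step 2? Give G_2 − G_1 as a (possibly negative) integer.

[0] 4 ≡ 2^2 (base 2). Lift 3: 27. −1: 26.
[1] 26 ≡ 2·3^2 + 2·3 + 2 (base 3). Lift 4: 42. −1: 41.

15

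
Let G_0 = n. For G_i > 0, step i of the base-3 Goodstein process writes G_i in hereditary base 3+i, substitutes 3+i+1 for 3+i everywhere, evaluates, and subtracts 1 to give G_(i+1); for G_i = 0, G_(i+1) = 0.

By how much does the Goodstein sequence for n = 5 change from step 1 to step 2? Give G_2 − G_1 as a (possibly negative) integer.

step 0: 5 = 3 + 2; sub 4 for 3: 4 + 2; = 6; G_1 = 6−1 = 5
step 1: 5 = 4 + 1; sub 5 for 4: 5 + 1; = 6; G_2 = 6−1 = 5

0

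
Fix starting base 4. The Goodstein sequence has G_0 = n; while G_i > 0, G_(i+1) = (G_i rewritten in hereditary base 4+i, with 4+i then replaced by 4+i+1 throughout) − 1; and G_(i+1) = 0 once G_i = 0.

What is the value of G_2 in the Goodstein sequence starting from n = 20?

G_0 = 20. HB_4(20) = 4^2 + 4. Bump = 30. G_1 = 29.
G_1 = 29. HB_5(29) = 5^2 + 4. Bump = 40. G_2 = 39.
G_2 = 39. HB_6(39) = 6^2 + 3. Bump = 52. G_3 = 51.

39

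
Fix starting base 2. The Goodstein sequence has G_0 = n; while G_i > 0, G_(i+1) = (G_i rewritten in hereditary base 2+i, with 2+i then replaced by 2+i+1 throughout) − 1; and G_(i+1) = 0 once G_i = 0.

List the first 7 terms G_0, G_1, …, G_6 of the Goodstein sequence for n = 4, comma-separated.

4, 26, 41, 60, 83, 109, 139

step 0: 4 = 2^2; sub 3 for 2: 3^3; = 27; G_1 = 27−1 = 26
step 1: 26 = 2·3^2 + 2·3 + 2; sub 4 for 3: 2·4^2 + 2·4 + 2; = 42; G_2 = 42−1 = 41
step 2: 41 = 2·4^2 + 2·4 + 1; sub 5 for 4: 2·5^2 + 2·5 + 1; = 61; G_3 = 61−1 = 60
step 3: 60 = 2·5^2 + 2·5; sub 6 for 5: 2·6^2 + 2·6; = 84; G_4 = 84−1 = 83
step 4: 83 = 2·6^2 + 6 + 5; sub 7 for 6: 2·7^2 + 7 + 5; = 110; G_5 = 110−1 = 109
step 5: 109 = 2·7^2 + 7 + 4; sub 8 for 7: 2·8^2 + 8 + 4; = 140; G_6 = 140−1 = 139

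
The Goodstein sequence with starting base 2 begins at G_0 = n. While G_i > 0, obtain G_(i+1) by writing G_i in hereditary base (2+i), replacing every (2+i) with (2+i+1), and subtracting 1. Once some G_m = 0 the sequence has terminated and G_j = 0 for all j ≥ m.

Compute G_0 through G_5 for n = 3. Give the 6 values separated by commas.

3, 3, 3, 2, 1, 0

step 0: 3 = 2 + 1; sub 3 for 2: 3 + 1; = 4; G_1 = 4−1 = 3
step 1: 3 = 3; sub 4 for 3: 4; = 4; G_2 = 4−1 = 3
step 2: 3 = 3; sub 5 for 4: 3; = 3; G_3 = 3−1 = 2
step 3: 2 = 2; sub 6 for 5: 2; = 2; G_4 = 2−1 = 1
step 4: 1 = 1; sub 7 for 6: 1; = 1; G_5 = 1−1 = 0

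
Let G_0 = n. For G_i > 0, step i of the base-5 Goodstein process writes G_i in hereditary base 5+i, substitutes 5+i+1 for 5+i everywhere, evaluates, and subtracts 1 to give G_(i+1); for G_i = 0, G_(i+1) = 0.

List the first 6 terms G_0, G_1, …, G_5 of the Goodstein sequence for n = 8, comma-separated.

8, 8, 8, 8, 8, 7

8 —HB5→ 5 + 3 —bump→ 6 + 3 = 9 —(−1)→ 8
8 —HB6→ 6 + 2 —bump→ 7 + 2 = 9 —(−1)→ 8
8 —HB7→ 7 + 1 —bump→ 8 + 1 = 9 —(−1)→ 8
8 —HB8→ 8 —bump→ 9 = 9 —(−1)→ 8
8 —HB9→ 8 —bump→ 8 = 8 —(−1)→ 7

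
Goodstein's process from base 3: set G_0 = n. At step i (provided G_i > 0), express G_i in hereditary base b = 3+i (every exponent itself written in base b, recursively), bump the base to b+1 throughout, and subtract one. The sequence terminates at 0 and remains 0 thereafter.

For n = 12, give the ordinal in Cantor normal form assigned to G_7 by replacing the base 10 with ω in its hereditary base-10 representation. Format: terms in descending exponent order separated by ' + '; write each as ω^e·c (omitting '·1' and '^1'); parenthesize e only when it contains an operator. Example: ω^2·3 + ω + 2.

ω·7 + 5

12 —HB3→ 3^2 + 3 —bump→ 4^2 + 4 = 20 —(−1)→ 19
19 —HB4→ 4^2 + 3 —bump→ 5^2 + 3 = 28 —(−1)→ 27
27 —HB5→ 5^2 + 2 —bump→ 6^2 + 2 = 38 —(−1)→ 37
37 —HB6→ 6^2 + 1 —bump→ 7^2 + 1 = 50 —(−1)→ 49
49 —HB7→ 7^2 —bump→ 8^2 = 64 —(−1)→ 63
63 —HB8→ 7·8 + 7 —bump→ 7·9 + 7 = 70 —(−1)→ 69
69 —HB9→ 7·9 + 6 —bump→ 7·10 + 6 = 76 —(−1)→ 75
75 —HB10→ 7·10 + 5 —bump→ 7·11 + 5 = 82 —(−1)→ 81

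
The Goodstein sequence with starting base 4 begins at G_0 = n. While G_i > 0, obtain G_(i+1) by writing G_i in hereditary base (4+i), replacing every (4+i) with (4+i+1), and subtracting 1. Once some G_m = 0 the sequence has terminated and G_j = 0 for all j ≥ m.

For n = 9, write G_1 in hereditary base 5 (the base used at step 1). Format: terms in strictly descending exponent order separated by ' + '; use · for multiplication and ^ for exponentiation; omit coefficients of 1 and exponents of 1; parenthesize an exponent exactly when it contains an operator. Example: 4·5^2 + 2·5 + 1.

9 —HB4→ 2·4 + 1 —bump→ 2·5 + 1 = 11 —(−1)→ 10
10 —HB5→ 2·5 —bump→ 2·6 = 12 —(−1)→ 11

2·5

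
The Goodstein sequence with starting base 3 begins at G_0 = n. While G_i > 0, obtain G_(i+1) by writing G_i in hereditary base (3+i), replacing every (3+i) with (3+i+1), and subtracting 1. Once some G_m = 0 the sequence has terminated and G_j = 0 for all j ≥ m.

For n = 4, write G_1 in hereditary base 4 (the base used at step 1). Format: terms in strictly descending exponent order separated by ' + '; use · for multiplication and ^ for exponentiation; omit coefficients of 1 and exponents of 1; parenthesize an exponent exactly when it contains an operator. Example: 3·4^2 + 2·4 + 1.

4

step 0: 4 = 3 + 1; sub 4 for 3: 4 + 1; = 5; G_1 = 5−1 = 4
step 1: 4 = 4; sub 5 for 4: 5; = 5; G_2 = 5−1 = 4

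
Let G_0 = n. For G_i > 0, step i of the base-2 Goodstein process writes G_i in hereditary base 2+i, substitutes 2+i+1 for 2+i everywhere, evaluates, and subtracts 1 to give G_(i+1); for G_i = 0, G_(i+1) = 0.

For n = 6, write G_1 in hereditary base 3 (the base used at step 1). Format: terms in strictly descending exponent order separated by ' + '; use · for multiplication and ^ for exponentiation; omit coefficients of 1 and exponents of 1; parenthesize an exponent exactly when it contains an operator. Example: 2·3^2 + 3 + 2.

3^3 + 2

G_0=6  [base 2] 2^2 + 2  →[2↦3]→  3^3 + 3 = 30  −1 ⇒ G_1=29
G_1=29  [base 3] 3^3 + 2  →[3↦4]→  4^4 + 2 = 258  −1 ⇒ G_2=257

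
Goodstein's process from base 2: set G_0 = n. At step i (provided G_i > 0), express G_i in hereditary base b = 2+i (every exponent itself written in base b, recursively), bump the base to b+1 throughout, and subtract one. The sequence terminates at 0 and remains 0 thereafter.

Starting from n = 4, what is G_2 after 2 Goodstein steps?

41

base 2: 4 = 2^2; at 3: 3^3 = 27; next = 26
base 3: 26 = 2·3^2 + 2·3 + 2; at 4: 2·4^2 + 2·4 + 2 = 42; next = 41
base 4: 41 = 2·4^2 + 2·4 + 1; at 5: 2·5^2 + 2·5 + 1 = 61; next = 60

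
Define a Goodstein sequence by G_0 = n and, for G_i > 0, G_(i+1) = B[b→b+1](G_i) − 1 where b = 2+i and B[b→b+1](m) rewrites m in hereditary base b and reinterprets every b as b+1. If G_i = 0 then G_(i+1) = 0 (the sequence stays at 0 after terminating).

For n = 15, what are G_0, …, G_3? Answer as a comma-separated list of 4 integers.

15, 111, 1283, 18752

[0] 15 ≡ 2^(2 + 1) + 2^2 + 2 + 1 (base 2). Lift 3: 112. −1: 111.
[1] 111 ≡ 3^(3 + 1) + 3^3 + 3 (base 3). Lift 4: 1284. −1: 1283.
[2] 1283 ≡ 4^(4 + 1) + 4^4 + 3 (base 4). Lift 5: 18753. −1: 18752.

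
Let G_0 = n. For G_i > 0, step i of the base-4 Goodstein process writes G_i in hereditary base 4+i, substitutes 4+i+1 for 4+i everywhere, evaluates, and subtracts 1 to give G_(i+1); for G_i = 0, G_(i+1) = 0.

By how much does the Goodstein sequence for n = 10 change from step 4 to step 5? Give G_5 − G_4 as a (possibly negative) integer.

step 0: 10 = 2·4 + 2; sub 5 for 4: 2·5 + 2; = 12; G_1 = 12−1 = 11
step 1: 11 = 2·5 + 1; sub 6 for 5: 2·6 + 1; = 13; G_2 = 13−1 = 12
step 2: 12 = 2·6; sub 7 for 6: 2·7; = 14; G_3 = 14−1 = 13
step 3: 13 = 7 + 6; sub 8 for 7: 8 + 6; = 14; G_4 = 14−1 = 13
step 4: 13 = 8 + 5; sub 9 for 8: 9 + 5; = 14; G_5 = 14−1 = 13

0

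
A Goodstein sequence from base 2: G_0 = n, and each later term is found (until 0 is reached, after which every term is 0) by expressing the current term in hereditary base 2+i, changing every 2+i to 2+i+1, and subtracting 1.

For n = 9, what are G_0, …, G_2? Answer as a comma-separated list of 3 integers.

step 0: 9 = 2^(2 + 1) + 1; sub 3 for 2: 3^(3 + 1) + 1; = 82; G_1 = 82−1 = 81
step 1: 81 = 3^(3 + 1); sub 4 for 3: 4^(4 + 1); = 1024; G_2 = 1024−1 = 1023

9, 81, 1023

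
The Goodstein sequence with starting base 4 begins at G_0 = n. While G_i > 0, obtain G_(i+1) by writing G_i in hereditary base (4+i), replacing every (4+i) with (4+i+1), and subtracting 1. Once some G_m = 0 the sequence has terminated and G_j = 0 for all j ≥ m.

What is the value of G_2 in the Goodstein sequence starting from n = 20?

39

G_0=20  [base 4] 4^2 + 4  →[4↦5]→  5^2 + 5 = 30  −1 ⇒ G_1=29
G_1=29  [base 5] 5^2 + 4  →[5↦6]→  6^2 + 4 = 40  −1 ⇒ G_2=39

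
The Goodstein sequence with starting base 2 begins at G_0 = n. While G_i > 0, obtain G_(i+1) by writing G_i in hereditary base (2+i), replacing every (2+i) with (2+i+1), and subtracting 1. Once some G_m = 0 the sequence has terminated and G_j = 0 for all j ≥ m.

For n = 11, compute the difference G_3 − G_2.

14600

i=0: 11 = 2^(2 + 1) + 2 + 1 (b=2); 2→3: 3^(3 + 1) + 3 + 1 = 85; 85−1 = 84
i=1: 84 = 3^(3 + 1) + 3 (b=3); 3→4: 4^(4 + 1) + 4 = 1028; 1028−1 = 1027
i=2: 1027 = 4^(4 + 1) + 3 (b=4); 4→5: 5^(5 + 1) + 3 = 15628; 15628−1 = 15627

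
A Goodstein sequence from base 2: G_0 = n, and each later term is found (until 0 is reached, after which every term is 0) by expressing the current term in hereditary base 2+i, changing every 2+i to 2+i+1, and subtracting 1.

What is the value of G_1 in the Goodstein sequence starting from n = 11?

G_0=11  [base 2] 2^(2 + 1) + 2 + 1  →[2↦3]→  3^(3 + 1) + 3 + 1 = 85  −1 ⇒ G_1=84
G_1=84  [base 3] 3^(3 + 1) + 3  →[3↦4]→  4^(4 + 1) + 4 = 1028  −1 ⇒ G_2=1027

84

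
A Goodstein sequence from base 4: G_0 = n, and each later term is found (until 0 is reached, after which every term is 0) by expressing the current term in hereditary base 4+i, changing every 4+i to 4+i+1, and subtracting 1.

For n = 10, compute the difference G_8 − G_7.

0

10 —HB4→ 2·4 + 2 —bump→ 2·5 + 2 = 12 —(−1)→ 11
11 —HB5→ 2·5 + 1 —bump→ 2·6 + 1 = 13 —(−1)→ 12
12 —HB6→ 2·6 —bump→ 2·7 = 14 —(−1)→ 13
13 —HB7→ 7 + 6 —bump→ 8 + 6 = 14 —(−1)→ 13
13 —HB8→ 8 + 5 —bump→ 9 + 5 = 14 —(−1)→ 13
13 —HB9→ 9 + 4 —bump→ 10 + 4 = 14 —(−1)→ 13
13 —HB10→ 10 + 3 —bump→ 11 + 3 = 14 —(−1)→ 13
13 —HB11→ 11 + 2 —bump→ 12 + 2 = 14 —(−1)→ 13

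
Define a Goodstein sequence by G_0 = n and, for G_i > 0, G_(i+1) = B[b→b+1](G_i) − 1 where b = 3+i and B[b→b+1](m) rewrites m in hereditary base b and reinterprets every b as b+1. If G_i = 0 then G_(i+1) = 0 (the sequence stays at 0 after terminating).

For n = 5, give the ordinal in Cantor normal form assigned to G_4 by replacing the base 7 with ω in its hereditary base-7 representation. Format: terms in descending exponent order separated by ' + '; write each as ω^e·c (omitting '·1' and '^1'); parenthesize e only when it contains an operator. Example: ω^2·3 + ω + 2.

step 0: 5 = 3 + 2; sub 4 for 3: 4 + 2; = 6; G_1 = 6−1 = 5
step 1: 5 = 4 + 1; sub 5 for 4: 5 + 1; = 6; G_2 = 6−1 = 5
step 2: 5 = 5; sub 6 for 5: 6; = 6; G_3 = 6−1 = 5
step 3: 5 = 5; sub 7 for 6: 5; = 5; G_4 = 5−1 = 4
step 4: 4 = 4; sub 8 for 7: 4; = 4; G_5 = 4−1 = 3

4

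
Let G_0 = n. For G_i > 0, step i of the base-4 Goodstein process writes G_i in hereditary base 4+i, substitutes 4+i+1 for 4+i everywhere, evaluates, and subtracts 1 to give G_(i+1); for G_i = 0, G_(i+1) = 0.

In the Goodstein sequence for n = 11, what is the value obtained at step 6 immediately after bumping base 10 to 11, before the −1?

16

(0) 11|_4 = 2·4 + 3 ↦ 2·5 + 3|_5 = 13 ⇒ 12
(1) 12|_5 = 2·5 + 2 ↦ 2·6 + 2|_6 = 14 ⇒ 13
(2) 13|_6 = 2·6 + 1 ↦ 2·7 + 1|_7 = 15 ⇒ 14
(3) 14|_7 = 2·7 ↦ 2·8|_8 = 16 ⇒ 15
(4) 15|_8 = 8 + 7 ↦ 9 + 7|_9 = 16 ⇒ 15
(5) 15|_9 = 9 + 6 ↦ 10 + 6|_10 = 16 ⇒ 15
(6) 15|_10 = 10 + 5 ↦ 11 + 5|_11 = 16 ⇒ 15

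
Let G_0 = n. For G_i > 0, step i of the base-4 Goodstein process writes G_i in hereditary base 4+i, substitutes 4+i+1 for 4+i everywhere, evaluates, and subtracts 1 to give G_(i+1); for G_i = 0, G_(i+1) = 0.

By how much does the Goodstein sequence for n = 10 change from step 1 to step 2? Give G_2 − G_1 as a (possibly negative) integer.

10 —HB4→ 2·4 + 2 —bump→ 2·5 + 2 = 12 —(−1)→ 11
11 —HB5→ 2·5 + 1 —bump→ 2·6 + 1 = 13 —(−1)→ 12

1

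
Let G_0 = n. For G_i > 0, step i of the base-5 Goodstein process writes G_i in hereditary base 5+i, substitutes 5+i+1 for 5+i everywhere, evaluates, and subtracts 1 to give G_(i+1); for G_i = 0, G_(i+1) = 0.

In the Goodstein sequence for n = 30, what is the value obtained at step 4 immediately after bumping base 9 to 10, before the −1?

[0] 30 ≡ 5^2 + 5 (base 5). Lift 6: 42. −1: 41.
[1] 41 ≡ 6^2 + 5 (base 6). Lift 7: 54. −1: 53.
[2] 53 ≡ 7^2 + 4 (base 7). Lift 8: 68. −1: 67.
[3] 67 ≡ 8^2 + 3 (base 8). Lift 9: 84. −1: 83.
[4] 83 ≡ 9^2 + 2 (base 9). Lift 10: 102. −1: 101.

102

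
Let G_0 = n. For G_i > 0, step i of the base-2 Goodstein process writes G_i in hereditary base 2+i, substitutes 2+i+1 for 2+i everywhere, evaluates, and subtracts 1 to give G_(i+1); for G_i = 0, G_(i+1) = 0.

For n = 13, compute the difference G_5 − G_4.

step 0: 13 = 2^(2 + 1) + 2^2 + 1; sub 3 for 2: 3^(3 + 1) + 3^3 + 1; = 109; G_1 = 109−1 = 108
step 1: 108 = 3^(3 + 1) + 3^3; sub 4 for 3: 4^(4 + 1) + 4^4; = 1280; G_2 = 1280−1 = 1279
step 2: 1279 = 4^(4 + 1) + 3·4^3 + 3·4^2 + 3·4 + 3; sub 5 for 4: 5^(5 + 1) + 3·5^3 + 3·5^2 + 3·5 + 3; = 16093; G_3 = 16093−1 = 16092
step 3: 16092 = 5^(5 + 1) + 3·5^3 + 3·5^2 + 3·5 + 2; sub 6 for 5: 6^(6 + 1) + 3·6^3 + 3·6^2 + 3·6 + 2; = 280712; G_4 = 280712−1 = 280711
step 4: 280711 = 6^(6 + 1) + 3·6^3 + 3·6^2 + 3·6 + 1; sub 7 for 6: 7^(7 + 1) + 3·7^3 + 3·7^2 + 3·7 + 1; = 5765999; G_5 = 5765999−1 = 5765998

5485287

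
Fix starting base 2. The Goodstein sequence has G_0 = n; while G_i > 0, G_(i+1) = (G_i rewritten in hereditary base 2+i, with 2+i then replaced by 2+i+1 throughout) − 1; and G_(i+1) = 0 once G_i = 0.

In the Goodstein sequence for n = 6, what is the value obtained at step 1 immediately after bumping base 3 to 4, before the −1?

258

G_0 = 6. HB_2(6) = 2^2 + 2. Bump = 30. G_1 = 29.
G_1 = 29. HB_3(29) = 3^3 + 2. Bump = 258. G_2 = 257.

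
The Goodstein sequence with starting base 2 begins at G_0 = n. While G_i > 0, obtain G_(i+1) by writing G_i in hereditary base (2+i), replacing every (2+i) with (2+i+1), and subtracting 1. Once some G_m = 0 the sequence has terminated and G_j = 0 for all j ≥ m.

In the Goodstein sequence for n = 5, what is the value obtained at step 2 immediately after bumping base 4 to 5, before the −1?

(0) 5|_2 = 2^2 + 1 ↦ 3^3 + 1|_3 = 28 ⇒ 27
(1) 27|_3 = 3^3 ↦ 4^4|_4 = 256 ⇒ 255
(2) 255|_4 = 3·4^3 + 3·4^2 + 3·4 + 3 ↦ 3·5^3 + 3·5^2 + 3·5 + 3|_5 = 468 ⇒ 467

468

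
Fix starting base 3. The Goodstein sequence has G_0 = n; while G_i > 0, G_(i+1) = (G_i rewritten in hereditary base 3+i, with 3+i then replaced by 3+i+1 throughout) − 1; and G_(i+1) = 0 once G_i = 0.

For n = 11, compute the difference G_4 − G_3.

G_0 = 11. HB_3(11) = 3^2 + 2. Bump = 18. G_1 = 17.
G_1 = 17. HB_4(17) = 4^2 + 1. Bump = 26. G_2 = 25.
G_2 = 25. HB_5(25) = 5^2. Bump = 36. G_3 = 35.
G_3 = 35. HB_6(35) = 5·6 + 5. Bump = 40. G_4 = 39.

4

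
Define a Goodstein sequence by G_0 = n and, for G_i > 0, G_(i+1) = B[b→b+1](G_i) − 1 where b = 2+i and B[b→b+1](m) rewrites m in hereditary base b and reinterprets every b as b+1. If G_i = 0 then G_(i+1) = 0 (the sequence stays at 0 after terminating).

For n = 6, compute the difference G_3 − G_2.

2868

base 2: 6 = 2^2 + 2; at 3: 3^3 + 3 = 30; next = 29
base 3: 29 = 3^3 + 2; at 4: 4^4 + 2 = 258; next = 257
base 4: 257 = 4^4 + 1; at 5: 5^5 + 1 = 3126; next = 3125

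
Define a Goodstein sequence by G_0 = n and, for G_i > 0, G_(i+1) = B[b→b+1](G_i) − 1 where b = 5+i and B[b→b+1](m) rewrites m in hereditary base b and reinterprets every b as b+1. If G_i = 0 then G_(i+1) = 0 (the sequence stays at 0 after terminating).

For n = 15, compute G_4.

G_0 = 15. HB_5(15) = 3·5. Bump = 18. G_1 = 17.
G_1 = 17. HB_6(17) = 2·6 + 5. Bump = 19. G_2 = 18.
G_2 = 18. HB_7(18) = 2·7 + 4. Bump = 20. G_3 = 19.
G_3 = 19. HB_8(19) = 2·8 + 3. Bump = 21. G_4 = 20.

20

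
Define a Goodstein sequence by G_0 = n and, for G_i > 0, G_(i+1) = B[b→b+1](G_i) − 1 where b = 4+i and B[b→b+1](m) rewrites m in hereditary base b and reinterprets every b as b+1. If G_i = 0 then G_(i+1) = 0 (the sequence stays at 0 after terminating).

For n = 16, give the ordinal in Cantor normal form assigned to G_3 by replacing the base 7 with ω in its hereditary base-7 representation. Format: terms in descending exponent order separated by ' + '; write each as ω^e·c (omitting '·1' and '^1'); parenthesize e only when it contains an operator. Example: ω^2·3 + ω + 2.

[0] 16 ≡ 4^2 (base 4). Lift 5: 25. −1: 24.
[1] 24 ≡ 4·5 + 4 (base 5). Lift 6: 28. −1: 27.
[2] 27 ≡ 4·6 + 3 (base 6). Lift 7: 31. −1: 30.

ω·4 + 2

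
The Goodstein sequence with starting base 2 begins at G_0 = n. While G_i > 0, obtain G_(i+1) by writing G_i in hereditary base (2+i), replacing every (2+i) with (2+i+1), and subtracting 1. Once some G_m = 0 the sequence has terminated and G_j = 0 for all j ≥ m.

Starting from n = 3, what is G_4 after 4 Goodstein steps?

G_0 = 3. HB_2(3) = 2 + 1. Bump = 4. G_1 = 3.
G_1 = 3. HB_3(3) = 3. Bump = 4. G_2 = 3.
G_2 = 3. HB_4(3) = 3. Bump = 3. G_3 = 2.
G_3 = 2. HB_5(2) = 2. Bump = 2. G_4 = 1.
G_4 = 1. HB_6(1) = 1. Bump = 1. G_5 = 0.

1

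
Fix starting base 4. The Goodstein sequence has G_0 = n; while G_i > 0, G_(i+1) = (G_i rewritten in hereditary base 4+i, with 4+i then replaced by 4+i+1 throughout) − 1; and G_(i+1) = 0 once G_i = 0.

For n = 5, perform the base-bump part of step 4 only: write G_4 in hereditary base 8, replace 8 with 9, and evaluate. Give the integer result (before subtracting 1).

G_0 = 5. HB_4(5) = 4 + 1. Bump = 6. G_1 = 5.
G_1 = 5. HB_5(5) = 5. Bump = 6. G_2 = 5.
G_2 = 5. HB_6(5) = 5. Bump = 5. G_3 = 4.
G_3 = 4. HB_7(4) = 4. Bump = 4. G_4 = 3.
G_4 = 3. HB_8(3) = 3. Bump = 3. G_5 = 2.

3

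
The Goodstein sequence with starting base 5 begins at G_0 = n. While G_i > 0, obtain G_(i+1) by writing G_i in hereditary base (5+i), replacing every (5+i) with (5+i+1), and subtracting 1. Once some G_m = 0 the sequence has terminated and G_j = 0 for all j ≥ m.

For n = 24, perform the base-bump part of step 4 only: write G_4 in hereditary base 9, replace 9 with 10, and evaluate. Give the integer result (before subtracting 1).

40

(0) 24|_5 = 4·5 + 4 ↦ 4·6 + 4|_6 = 28 ⇒ 27
(1) 27|_6 = 4·6 + 3 ↦ 4·7 + 3|_7 = 31 ⇒ 30
(2) 30|_7 = 4·7 + 2 ↦ 4·8 + 2|_8 = 34 ⇒ 33
(3) 33|_8 = 4·8 + 1 ↦ 4·9 + 1|_9 = 37 ⇒ 36
(4) 36|_9 = 4·9 ↦ 4·10|_10 = 40 ⇒ 39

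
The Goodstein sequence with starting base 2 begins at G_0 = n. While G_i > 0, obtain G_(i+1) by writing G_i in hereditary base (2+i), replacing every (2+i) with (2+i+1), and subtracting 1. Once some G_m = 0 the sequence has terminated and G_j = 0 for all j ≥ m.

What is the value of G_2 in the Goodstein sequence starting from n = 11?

1027

[0] 11 ≡ 2^(2 + 1) + 2 + 1 (base 2). Lift 3: 85. −1: 84.
[1] 84 ≡ 3^(3 + 1) + 3 (base 3). Lift 4: 1028. −1: 1027.
[2] 1027 ≡ 4^(4 + 1) + 3 (base 4). Lift 5: 15628. −1: 15627.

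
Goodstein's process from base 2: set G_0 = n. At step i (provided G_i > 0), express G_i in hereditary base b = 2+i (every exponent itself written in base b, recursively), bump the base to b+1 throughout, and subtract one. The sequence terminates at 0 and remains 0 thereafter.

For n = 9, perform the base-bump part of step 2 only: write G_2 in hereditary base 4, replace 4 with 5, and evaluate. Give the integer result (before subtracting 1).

9843

9 —HB2→ 2^(2 + 1) + 1 —bump→ 3^(3 + 1) + 1 = 82 —(−1)→ 81
81 —HB3→ 3^(3 + 1) —bump→ 4^(4 + 1) = 1024 —(−1)→ 1023
1023 —HB4→ 3·4^4 + 3·4^3 + 3·4^2 + 3·4 + 3 —bump→ 3·5^5 + 3·5^3 + 3·5^2 + 3·5 + 3 = 9843 —(−1)→ 9842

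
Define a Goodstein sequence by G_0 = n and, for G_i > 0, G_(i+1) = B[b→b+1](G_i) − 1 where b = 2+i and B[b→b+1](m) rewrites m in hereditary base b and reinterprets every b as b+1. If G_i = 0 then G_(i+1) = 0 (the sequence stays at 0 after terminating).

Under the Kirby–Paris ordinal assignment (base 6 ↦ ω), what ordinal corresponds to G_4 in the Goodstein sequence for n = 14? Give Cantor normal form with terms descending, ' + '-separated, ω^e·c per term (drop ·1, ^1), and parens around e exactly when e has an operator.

ω^(ω + 1) + ω^5·5 + ω^4·5 + ω^3·5 + ω^2·5 + ω·5 + 5

step 0: 14 = 2^(2 + 1) + 2^2 + 2; sub 3 for 2: 3^(3 + 1) + 3^3 + 3; = 111; G_1 = 111−1 = 110
step 1: 110 = 3^(3 + 1) + 3^3 + 2; sub 4 for 3: 4^(4 + 1) + 4^4 + 2; = 1282; G_2 = 1282−1 = 1281
step 2: 1281 = 4^(4 + 1) + 4^4 + 1; sub 5 for 4: 5^(5 + 1) + 5^5 + 1; = 18751; G_3 = 18751−1 = 18750
step 3: 18750 = 5^(5 + 1) + 5^5; sub 6 for 5: 6^(6 + 1) + 6^6; = 326592; G_4 = 326592−1 = 326591
step 4: 326591 = 6^(6 + 1) + 5·6^5 + 5·6^4 + 5·6^3 + 5·6^2 + 5·6 + 5; sub 7 for 6: 7^(7 + 1) + 5·7^5 + 5·7^4 + 5·7^3 + 5·7^2 + 5·7 + 5; = 5862841; G_5 = 5862841−1 = 5862840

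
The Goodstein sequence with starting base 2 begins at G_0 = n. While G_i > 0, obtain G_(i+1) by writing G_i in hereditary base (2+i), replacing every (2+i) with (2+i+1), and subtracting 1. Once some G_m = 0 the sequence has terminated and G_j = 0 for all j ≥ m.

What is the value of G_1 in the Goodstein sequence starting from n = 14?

110

base 2: 14 = 2^(2 + 1) + 2^2 + 2; at 3: 3^(3 + 1) + 3^3 + 3 = 111; next = 110
base 3: 110 = 3^(3 + 1) + 3^3 + 2; at 4: 4^(4 + 1) + 4^4 + 2 = 1282; next = 1281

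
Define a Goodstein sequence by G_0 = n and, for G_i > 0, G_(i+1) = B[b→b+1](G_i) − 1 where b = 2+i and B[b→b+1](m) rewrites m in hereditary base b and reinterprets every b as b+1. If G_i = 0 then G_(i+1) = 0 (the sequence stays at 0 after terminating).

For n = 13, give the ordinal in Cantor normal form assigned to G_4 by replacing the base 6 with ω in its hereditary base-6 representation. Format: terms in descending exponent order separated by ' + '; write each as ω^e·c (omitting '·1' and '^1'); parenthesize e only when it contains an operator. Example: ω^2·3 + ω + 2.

ω^(ω + 1) + ω^3·3 + ω^2·3 + ω·3 + 1

G_0 = 13. HB_2(13) = 2^(2 + 1) + 2^2 + 1. Bump = 109. G_1 = 108.
G_1 = 108. HB_3(108) = 3^(3 + 1) + 3^3. Bump = 1280. G_2 = 1279.
G_2 = 1279. HB_4(1279) = 4^(4 + 1) + 3·4^3 + 3·4^2 + 3·4 + 3. Bump = 16093. G_3 = 16092.
G_3 = 16092. HB_5(16092) = 5^(5 + 1) + 3·5^3 + 3·5^2 + 3·5 + 2. Bump = 280712. G_4 = 280711.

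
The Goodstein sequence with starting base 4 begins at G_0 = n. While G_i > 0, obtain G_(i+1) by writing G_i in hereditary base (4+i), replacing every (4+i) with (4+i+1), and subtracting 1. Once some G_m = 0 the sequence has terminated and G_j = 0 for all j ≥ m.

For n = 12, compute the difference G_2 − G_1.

1

G_0=12  [base 4] 3·4  →[4↦5]→  3·5 = 15  −1 ⇒ G_1=14
G_1=14  [base 5] 2·5 + 4  →[5↦6]→  2·6 + 4 = 16  −1 ⇒ G_2=15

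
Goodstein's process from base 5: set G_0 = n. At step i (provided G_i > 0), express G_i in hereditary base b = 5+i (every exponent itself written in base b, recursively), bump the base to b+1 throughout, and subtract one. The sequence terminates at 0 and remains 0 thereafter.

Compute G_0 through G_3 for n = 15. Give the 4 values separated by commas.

15, 17, 18, 19

base 5: 15 = 3·5; at 6: 3·6 = 18; next = 17
base 6: 17 = 2·6 + 5; at 7: 2·7 + 5 = 19; next = 18
base 7: 18 = 2·7 + 4; at 8: 2·8 + 4 = 20; next = 19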